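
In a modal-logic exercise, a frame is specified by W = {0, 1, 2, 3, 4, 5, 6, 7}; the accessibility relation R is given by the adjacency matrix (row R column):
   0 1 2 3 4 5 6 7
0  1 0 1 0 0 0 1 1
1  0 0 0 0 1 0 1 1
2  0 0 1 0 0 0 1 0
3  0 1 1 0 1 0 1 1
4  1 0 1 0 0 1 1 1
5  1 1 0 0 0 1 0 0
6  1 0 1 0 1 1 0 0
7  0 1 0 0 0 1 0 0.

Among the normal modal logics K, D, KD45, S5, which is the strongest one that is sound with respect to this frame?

Serial (axiom D): yes — every world has a successor (e.g. 0 R 0).
Euclidean (axiom 5): no — 0 R 2 and 0 R 7, but not 2 R 7.
Transitive (axiom 4): no — 0 R 6 and 6 R 4, but not 0 R 4.
Reflexive (axiom T): no — 1 is not related to itself.
So F validates K, D; KD45 would additionally require R to be Euclidean and transitive. The strongest is D.

D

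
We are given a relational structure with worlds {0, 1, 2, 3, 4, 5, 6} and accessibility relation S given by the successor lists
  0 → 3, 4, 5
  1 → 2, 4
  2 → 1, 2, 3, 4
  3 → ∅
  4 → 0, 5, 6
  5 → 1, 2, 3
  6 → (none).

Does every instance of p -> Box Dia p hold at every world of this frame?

By correspondence theory, B is valid on a frame iff S is symmetric.
Symmetric: no — 0 S 3 but not 3 S 0.

No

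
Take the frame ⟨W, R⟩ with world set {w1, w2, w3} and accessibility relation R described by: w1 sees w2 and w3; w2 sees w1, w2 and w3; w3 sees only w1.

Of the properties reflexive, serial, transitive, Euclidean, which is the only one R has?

Reflexive: no — w1 is not related to itself.
Serial: yes — every world has a successor (e.g. w1 R w2).
Transitive: no — w3 R w1 and w1 R w2, but not w3 R w2.
Euclidean: no — w1 R w3 and w1 R w2, but not w3 R w2.
Only serial holds.

serial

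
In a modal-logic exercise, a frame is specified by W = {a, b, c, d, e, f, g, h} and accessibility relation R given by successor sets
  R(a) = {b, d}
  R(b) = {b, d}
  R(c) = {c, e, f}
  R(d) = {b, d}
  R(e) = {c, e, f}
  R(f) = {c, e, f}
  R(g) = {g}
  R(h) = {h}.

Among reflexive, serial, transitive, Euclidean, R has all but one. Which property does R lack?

reflexive

Reflexive: no — a is not related to itself.
Serial: yes — every world has a successor (e.g. a R b).
Transitive: yes — every two-step R-path is closed by a direct edge.
Euclidean: yes — any two successors of a common world are R-related.
Only reflexive fails.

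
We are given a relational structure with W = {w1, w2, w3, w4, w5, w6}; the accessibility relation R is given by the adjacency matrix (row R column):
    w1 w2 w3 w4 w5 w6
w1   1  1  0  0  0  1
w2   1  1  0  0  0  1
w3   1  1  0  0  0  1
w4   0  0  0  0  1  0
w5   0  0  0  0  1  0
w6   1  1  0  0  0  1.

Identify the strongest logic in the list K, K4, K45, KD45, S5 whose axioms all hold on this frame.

KD45

Transitive (axiom 4): yes — every two-step R-path is closed by a direct edge.
Euclidean (axiom 5): yes — any two successors of a common world are R-related.
Serial (axiom D): yes — every world has a successor (e.g. w1 R w1).
Reflexive (axiom T): no — w3 is not related to itself.
So F validates K, K4, K45, KD45; S5 would additionally require R to be reflexive. The strongest is KD45.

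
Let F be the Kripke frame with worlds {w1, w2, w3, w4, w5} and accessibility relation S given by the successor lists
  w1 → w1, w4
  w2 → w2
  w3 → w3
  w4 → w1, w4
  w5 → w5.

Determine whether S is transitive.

Yes

Transitive: yes — every two-step S-path is closed by a direct edge.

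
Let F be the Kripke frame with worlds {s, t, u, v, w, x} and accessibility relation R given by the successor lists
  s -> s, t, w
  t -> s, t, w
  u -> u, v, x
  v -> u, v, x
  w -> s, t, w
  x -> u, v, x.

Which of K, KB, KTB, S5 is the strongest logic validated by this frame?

S5

Symmetric (axiom B): yes — every pair in R has its reverse in R.
Reflexive (axiom T): yes — every world is R-related to itself.
Euclidean (axiom 5): yes — any two successors of a common world are R-related.
So F validates K, KB, KTB, S5. The strongest is S5.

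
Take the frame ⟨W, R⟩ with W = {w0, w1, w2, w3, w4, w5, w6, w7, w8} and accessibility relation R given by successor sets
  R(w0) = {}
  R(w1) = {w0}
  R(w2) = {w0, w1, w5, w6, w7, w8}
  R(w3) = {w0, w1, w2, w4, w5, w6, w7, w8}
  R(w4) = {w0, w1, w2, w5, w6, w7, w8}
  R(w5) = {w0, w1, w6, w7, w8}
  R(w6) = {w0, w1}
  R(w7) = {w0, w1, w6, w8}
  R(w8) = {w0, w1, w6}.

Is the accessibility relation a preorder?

Reflexive: no — w0 is not related to itself.
Transitive: yes — every two-step R-path is closed by a direct edge.
So R is not a preorder.

No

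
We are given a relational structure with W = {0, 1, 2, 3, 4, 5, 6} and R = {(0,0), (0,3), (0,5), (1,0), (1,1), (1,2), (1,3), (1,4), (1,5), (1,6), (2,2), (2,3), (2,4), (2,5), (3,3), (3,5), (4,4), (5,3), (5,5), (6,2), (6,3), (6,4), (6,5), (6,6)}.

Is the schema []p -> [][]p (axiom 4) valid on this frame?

Yes

Axiom 4 corresponds to the accessibility relation being transitive.
Transitive: yes — every two-step R-path is closed by a direct edge.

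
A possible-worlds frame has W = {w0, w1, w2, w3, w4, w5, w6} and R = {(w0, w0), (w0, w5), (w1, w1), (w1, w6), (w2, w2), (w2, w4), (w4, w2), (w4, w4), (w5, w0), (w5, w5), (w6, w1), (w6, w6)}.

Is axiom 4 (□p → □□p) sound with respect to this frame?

Yes

Axiom 4 corresponds to the accessibility relation being transitive.
Transitive: yes — every two-step R-path is closed by a direct edge.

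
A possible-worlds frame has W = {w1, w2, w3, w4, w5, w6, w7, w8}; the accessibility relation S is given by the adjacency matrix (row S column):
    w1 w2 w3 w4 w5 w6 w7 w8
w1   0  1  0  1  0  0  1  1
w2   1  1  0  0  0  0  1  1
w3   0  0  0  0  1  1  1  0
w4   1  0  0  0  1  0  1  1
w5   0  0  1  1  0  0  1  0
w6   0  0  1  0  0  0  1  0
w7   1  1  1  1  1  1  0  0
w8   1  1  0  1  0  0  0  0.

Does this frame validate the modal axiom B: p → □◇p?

By correspondence theory, B is valid on a frame iff S is symmetric.
Symmetric: yes — every pair in S has its reverse in S.

Yes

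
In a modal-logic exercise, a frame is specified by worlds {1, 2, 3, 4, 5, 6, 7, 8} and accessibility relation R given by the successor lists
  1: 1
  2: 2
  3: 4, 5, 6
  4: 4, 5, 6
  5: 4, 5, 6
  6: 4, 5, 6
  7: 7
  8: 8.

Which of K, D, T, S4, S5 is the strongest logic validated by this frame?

Serial (axiom D): yes — every world has a successor (e.g. 1 R 1).
Reflexive (axiom T): no — 3 is not related to itself.
Transitive (axiom 4): yes — every two-step R-path is closed by a direct edge.
Euclidean (axiom 5): yes — any two successors of a common world are R-related.
So F validates K, D; T would additionally require R to be reflexive. The strongest is D.

D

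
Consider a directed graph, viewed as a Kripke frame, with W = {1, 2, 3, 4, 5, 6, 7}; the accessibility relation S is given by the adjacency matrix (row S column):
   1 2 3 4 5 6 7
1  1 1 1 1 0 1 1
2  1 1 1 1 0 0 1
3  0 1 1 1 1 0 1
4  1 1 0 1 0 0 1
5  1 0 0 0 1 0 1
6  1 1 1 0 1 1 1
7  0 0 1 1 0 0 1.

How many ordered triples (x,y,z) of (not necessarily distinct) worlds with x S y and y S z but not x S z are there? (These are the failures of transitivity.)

25

Enumerating: (1,3,5), (1,6,5), (2,1,6), (2,3,5), (3,2,1), (3,4,1), (3,5,1), (4,1,3), (4,1,6), (4,2,3), (4,7,3), (5,1,2), … and 13 more.
Total: 25.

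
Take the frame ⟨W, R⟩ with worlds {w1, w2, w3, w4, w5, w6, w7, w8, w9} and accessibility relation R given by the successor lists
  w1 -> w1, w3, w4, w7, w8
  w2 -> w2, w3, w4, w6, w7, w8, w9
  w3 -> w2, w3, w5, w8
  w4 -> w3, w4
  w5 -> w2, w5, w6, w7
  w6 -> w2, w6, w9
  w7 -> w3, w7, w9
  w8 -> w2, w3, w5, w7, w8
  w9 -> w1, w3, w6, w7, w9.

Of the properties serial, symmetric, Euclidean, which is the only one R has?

Serial: yes — every world has a successor (e.g. w1 R w1).
Symmetric: no — w1 R w3 but not w3 R w1.
Euclidean: no — w1 R w3 and w1 R w4, but not w3 R w4.
Only serial holds.

serial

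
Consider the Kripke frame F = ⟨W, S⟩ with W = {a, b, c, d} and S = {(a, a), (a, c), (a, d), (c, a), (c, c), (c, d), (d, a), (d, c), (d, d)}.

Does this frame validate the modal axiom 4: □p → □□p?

Yes

The schema 4 characterises exactly the transitive frames.
Transitive: yes — every two-step S-path is closed by a direct edge.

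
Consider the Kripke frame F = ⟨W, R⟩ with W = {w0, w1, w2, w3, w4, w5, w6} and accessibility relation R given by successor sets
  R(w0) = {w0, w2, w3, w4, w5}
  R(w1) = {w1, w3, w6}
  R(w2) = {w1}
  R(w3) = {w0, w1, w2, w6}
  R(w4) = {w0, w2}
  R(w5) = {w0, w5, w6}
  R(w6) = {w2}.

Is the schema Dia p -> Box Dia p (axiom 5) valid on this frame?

No

By correspondence theory, 5 is valid on a frame iff R is Euclidean.
Euclidean: no — w0 R w2 and w0 R w3, but not w2 R w3.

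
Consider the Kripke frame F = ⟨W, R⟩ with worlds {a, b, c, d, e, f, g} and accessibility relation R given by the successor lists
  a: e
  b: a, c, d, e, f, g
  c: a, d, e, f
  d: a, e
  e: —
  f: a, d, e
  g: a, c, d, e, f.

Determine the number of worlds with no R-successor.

1

Enumerating: e.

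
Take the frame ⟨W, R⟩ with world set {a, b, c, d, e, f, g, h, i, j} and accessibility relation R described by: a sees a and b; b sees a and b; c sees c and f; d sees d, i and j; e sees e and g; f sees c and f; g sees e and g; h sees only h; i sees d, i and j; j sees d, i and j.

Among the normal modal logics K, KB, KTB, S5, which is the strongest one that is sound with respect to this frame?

S5

Symmetric (axiom B): yes — every pair in R has its reverse in R.
Reflexive (axiom T): yes — every world is R-related to itself.
Euclidean (axiom 5): yes — any two successors of a common world are R-related.
So F validates K, KB, KTB, S5. The strongest is S5.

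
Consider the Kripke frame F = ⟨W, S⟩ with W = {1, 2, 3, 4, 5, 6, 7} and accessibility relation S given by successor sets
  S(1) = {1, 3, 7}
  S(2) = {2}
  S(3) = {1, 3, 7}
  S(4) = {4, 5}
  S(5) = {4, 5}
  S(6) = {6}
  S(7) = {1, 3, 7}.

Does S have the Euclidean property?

Euclidean: yes — any two successors of a common world are S-related.

Yes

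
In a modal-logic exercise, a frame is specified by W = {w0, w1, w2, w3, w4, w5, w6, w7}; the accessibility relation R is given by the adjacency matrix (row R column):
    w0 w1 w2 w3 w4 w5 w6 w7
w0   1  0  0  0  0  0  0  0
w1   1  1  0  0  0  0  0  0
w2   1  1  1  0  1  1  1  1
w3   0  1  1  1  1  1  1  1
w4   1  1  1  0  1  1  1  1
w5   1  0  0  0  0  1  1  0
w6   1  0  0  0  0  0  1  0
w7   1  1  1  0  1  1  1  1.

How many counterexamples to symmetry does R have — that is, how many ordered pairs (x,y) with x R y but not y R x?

Enumerating: (w1,w0), (w2,w0), (w2,w1), (w2,w5), (w2,w6), (w3,w1), (w3,w2), (w3,w4), (w3,w5), (w3,w6), (w3,w7), (w4,w0), … and 10 more.
Total: 22.

22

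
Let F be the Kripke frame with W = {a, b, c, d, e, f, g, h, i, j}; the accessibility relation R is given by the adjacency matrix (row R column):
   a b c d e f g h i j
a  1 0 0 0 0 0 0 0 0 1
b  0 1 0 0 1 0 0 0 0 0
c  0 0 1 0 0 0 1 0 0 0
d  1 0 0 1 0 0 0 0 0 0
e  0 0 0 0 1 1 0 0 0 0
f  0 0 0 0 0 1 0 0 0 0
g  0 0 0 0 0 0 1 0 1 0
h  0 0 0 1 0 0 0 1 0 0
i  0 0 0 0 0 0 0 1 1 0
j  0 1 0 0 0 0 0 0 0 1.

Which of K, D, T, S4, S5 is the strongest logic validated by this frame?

Serial (axiom D): yes — every world has a successor (e.g. a R a).
Reflexive (axiom T): yes — every world is R-related to itself.
Transitive (axiom 4): no — a R j and j R b, but not a R b.
Euclidean (axiom 5): no — a R j and a R a, but not j R a.
So F validates K, D, T; S4 would additionally require R to be transitive. The strongest is T.

T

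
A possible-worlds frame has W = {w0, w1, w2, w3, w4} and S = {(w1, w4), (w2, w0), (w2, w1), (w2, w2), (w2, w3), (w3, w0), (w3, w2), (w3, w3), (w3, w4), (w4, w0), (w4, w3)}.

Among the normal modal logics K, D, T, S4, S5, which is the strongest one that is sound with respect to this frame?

K

Serial (axiom D): no — w0 has no S-successor.
Reflexive (axiom T): no — w0 is not related to itself.
Transitive (axiom 4): no — w1 S w4 and w4 S w0, but not w1 S w0.
Euclidean (axiom 5): no — w2 S w0 and w2 S w1, but not w0 S w1.
So F validates K; D would additionally require S to be serial. The strongest is K.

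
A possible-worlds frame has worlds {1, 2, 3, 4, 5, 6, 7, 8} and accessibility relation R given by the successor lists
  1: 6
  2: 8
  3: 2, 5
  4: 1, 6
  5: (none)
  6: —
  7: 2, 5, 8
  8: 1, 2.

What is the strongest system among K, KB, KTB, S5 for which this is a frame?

Symmetric (axiom B): no — 1 R 6 but not 6 R 1.
Reflexive (axiom T): no — 1 is not related to itself.
Euclidean (axiom 5): no — 3 R 2 and 3 R 5, but not 2 R 5.
So F validates K; KB would additionally require R to be symmetric. The strongest is K.

K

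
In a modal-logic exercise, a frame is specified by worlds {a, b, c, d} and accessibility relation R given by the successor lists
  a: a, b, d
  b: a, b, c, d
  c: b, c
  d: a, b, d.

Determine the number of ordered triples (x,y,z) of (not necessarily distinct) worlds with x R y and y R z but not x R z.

4

Enumerating: (a,b,c), (c,b,a), (c,b,d), (d,b,c).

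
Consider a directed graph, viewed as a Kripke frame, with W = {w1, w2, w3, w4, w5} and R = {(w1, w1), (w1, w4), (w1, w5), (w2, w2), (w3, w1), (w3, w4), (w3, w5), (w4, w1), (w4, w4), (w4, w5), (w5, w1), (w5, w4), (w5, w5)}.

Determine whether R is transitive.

Transitive: yes — every two-step R-path is closed by a direct edge.

Yes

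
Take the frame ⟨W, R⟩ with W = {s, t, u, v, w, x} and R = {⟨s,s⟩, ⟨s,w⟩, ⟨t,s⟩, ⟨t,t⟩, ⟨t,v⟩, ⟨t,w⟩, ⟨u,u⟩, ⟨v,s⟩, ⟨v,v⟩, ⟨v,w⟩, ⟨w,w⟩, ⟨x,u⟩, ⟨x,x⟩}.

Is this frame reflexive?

Reflexive: yes — every world is R-related to itself.

Yes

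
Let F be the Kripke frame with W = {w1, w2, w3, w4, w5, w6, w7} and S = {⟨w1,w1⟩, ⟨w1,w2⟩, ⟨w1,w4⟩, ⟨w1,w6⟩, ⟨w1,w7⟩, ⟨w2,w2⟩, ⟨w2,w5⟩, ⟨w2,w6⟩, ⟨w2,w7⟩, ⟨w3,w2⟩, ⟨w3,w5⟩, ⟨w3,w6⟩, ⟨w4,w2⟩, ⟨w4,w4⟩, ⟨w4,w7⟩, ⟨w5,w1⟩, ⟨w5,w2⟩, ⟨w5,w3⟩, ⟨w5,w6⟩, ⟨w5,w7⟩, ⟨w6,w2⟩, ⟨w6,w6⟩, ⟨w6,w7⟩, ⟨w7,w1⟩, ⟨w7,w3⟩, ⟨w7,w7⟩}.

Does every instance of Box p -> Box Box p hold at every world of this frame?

No

The schema 4 characterises exactly the transitive frames.
Transitive: no — w1 S w2 and w2 S w5, but not w1 S w5.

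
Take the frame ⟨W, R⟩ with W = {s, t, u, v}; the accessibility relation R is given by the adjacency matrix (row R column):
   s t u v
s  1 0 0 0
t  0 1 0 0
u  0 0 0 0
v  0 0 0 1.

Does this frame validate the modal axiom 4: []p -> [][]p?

Axiom 4 corresponds to the accessibility relation being transitive.
Transitive: yes — every two-step R-path is closed by a direct edge.

Yes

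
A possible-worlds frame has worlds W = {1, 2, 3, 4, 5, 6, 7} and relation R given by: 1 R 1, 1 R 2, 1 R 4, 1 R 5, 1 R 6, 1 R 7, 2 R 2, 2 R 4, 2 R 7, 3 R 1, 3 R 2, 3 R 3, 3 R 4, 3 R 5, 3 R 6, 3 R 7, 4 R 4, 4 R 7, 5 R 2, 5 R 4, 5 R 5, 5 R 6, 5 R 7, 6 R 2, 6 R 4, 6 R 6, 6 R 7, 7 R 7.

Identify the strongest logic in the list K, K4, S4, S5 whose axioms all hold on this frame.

S4

Transitive (axiom 4): yes — every two-step R-path is closed by a direct edge.
Reflexive (axiom T): yes — every world is R-related to itself.
Euclidean (axiom 5): no — 1 R 2 and 1 R 5, but not 2 R 5.
So F validates K, K4, S4; S5 would additionally require R to be Euclidean. The strongest is S4.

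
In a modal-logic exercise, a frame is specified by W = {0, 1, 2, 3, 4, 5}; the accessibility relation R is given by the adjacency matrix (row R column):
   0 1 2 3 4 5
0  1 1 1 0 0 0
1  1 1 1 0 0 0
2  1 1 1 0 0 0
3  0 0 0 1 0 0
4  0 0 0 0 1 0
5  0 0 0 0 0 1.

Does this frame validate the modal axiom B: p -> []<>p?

Yes

By correspondence theory, B is valid on a frame iff R is symmetric.
Symmetric: yes — every pair in R has its reverse in R.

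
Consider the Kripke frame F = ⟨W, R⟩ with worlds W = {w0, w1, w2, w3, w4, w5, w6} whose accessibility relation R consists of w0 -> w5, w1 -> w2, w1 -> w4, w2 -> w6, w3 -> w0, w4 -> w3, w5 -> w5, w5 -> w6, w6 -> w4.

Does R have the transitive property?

No

Transitive: no — w0 R w5 and w5 R w6, but not w0 R w6.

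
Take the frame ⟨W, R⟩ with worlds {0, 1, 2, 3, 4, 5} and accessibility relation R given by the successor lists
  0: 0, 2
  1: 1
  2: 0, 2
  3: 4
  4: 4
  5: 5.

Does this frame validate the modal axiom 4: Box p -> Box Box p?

Yes

Axiom 4 corresponds to the accessibility relation being transitive.
Transitive: yes — every two-step R-path is closed by a direct edge.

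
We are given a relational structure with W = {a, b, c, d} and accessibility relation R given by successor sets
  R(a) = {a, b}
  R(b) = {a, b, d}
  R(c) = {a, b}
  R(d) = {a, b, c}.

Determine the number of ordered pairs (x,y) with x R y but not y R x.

4

Enumerating: (c,a), (c,b), (d,a), (d,c).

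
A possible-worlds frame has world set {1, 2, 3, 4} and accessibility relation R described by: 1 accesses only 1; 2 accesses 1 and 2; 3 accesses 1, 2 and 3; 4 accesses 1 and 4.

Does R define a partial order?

Reflexive: yes — every world is R-related to itself.
Transitive: yes — every two-step R-path is closed by a direct edge.
Antisymmetric: yes — no distinct pair is related both ways.
So R is a partial order.

Yes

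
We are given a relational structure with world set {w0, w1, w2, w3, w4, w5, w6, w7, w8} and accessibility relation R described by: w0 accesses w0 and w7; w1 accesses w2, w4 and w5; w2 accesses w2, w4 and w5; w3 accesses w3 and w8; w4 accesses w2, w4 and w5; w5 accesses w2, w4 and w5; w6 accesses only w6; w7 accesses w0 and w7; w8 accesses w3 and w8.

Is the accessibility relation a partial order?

Reflexive: no — w1 is not related to itself.
Transitive: yes — every two-step R-path is closed by a direct edge.
Antisymmetric: no — w0 R w7 and w7 R w0 with w0 ≠ w7.
So R is not a partial order.

No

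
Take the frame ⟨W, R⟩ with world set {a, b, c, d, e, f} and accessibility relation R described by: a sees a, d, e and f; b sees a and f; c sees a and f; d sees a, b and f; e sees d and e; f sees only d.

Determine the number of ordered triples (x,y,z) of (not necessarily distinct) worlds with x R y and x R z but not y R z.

19

Enumerating: (a,d,d), (a,d,e), (a,e,a), (a,e,f), (a,f,a), (a,f,e), (a,f,f), (b,f,a), (b,f,f), (c,f,a), (c,f,f), (d,a,b), … and 7 more.
Total: 19.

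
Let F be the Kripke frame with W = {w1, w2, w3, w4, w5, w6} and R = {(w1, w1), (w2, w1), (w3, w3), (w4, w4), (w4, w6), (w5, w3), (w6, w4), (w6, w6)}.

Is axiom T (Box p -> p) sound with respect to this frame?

No

By correspondence theory, T is valid on a frame iff R is reflexive.
Reflexive: no — w2 is not related to itself.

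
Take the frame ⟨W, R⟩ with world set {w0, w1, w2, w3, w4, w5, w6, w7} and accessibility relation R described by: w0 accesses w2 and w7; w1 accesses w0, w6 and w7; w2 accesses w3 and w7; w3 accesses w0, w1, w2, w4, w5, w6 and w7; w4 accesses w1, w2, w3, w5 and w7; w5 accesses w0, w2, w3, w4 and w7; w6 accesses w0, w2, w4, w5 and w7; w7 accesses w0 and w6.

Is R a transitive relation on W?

No

Transitive: no — w0 R w2 and w2 R w3, but not w0 R w3.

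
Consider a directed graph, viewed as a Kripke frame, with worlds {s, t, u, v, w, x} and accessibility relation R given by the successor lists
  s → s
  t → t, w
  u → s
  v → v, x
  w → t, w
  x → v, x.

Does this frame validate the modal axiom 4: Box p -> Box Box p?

By correspondence theory, 4 is valid on a frame iff R is transitive.
Transitive: yes — every two-step R-path is closed by a direct edge.

Yes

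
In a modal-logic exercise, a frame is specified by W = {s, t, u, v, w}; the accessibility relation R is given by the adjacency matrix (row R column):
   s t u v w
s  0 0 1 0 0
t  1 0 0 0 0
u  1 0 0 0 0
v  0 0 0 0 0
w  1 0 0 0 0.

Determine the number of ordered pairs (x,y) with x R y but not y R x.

2

Enumerating: (t,s), (w,s).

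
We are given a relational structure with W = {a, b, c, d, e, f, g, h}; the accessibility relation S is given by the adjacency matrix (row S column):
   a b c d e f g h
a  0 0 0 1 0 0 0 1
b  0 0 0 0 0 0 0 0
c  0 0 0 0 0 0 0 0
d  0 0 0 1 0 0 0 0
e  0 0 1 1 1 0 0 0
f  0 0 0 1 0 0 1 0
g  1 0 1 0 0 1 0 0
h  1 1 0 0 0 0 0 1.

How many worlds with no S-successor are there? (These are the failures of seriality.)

2

Enumerating: b, c.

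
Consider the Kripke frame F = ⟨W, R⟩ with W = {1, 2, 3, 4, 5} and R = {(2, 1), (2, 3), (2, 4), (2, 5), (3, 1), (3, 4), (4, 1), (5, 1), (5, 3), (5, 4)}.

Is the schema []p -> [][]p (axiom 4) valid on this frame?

Yes

By correspondence theory, 4 is valid on a frame iff R is transitive.
Transitive: yes — every two-step R-path is closed by a direct edge.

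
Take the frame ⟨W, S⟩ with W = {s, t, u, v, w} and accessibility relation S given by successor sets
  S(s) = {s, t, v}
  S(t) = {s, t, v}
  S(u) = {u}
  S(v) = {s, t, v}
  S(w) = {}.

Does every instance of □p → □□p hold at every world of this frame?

Axiom 4 corresponds to the accessibility relation being transitive.
Transitive: yes — every two-step S-path is closed by a direct edge.

Yes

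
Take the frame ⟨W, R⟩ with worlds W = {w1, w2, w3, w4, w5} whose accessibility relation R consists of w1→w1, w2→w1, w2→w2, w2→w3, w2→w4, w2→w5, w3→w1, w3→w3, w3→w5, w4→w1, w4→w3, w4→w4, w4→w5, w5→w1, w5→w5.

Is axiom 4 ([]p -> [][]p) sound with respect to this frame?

Yes

Axiom 4 corresponds to the accessibility relation being transitive.
Transitive: yes — every two-step R-path is closed by a direct edge.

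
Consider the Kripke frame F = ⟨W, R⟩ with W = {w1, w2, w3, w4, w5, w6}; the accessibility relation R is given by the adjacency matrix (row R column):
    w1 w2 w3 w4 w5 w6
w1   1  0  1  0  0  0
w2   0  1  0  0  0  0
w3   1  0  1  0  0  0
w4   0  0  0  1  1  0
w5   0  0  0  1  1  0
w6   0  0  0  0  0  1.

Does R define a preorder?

Yes

Reflexive: yes — every world is R-related to itself.
Transitive: yes — every two-step R-path is closed by a direct edge.
So R is a preorder.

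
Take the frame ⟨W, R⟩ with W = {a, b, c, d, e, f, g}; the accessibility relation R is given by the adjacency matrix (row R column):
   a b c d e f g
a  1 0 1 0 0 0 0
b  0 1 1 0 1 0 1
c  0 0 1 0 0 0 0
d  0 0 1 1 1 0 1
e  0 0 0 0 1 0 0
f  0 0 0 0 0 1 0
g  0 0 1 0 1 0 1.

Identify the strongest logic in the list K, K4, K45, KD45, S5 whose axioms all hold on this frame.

K4

Transitive (axiom 4): yes — every two-step R-path is closed by a direct edge.
Euclidean (axiom 5): no — b R c and b R e, but not c R e.
Serial (axiom D): yes — every world has a successor (e.g. a R a).
Reflexive (axiom T): yes — every world is R-related to itself.
So F validates K, K4; K45 would additionally require R to be Euclidean. The strongest is K4.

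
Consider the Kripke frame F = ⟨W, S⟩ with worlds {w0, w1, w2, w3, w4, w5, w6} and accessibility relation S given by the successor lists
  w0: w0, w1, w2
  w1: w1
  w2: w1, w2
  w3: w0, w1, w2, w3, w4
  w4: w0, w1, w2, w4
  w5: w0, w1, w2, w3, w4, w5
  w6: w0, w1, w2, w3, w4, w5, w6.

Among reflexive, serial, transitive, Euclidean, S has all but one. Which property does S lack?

Euclidean

Reflexive: yes — every world is S-related to itself.
Serial: yes — every world has a successor (e.g. w0 S w0).
Transitive: yes — every two-step S-path is closed by a direct edge.
Euclidean: no — w0 S w1 and w0 S w2, but not w1 S w2.
Only Euclidean fails.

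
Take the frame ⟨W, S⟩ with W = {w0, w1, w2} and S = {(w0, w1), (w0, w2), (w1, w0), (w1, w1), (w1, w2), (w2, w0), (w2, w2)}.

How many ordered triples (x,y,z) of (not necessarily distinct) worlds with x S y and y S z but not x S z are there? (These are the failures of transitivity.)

Enumerating: (w0,w1,w0), (w0,w2,w0), (w2,w0,w1).

3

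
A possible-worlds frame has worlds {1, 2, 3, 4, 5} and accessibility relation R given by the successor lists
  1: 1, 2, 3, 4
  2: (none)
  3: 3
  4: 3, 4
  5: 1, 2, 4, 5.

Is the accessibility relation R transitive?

No

Transitive: no — 5 R 1 and 1 R 3, but not 5 R 3.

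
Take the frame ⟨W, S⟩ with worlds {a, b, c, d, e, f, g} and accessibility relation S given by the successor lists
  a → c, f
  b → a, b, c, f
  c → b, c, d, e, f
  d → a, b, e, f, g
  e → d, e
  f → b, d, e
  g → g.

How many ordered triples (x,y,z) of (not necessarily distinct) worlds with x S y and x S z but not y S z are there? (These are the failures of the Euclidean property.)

Enumerating: (a,f,c), (a,f,f), (b,a,a), (b,a,b), (b,c,a), (b,f,a), (b,f,c), (b,f,f), (c,b,d), (c,b,e), (c,d,c), (c,d,d), … and 27 more.
Total: 39.

39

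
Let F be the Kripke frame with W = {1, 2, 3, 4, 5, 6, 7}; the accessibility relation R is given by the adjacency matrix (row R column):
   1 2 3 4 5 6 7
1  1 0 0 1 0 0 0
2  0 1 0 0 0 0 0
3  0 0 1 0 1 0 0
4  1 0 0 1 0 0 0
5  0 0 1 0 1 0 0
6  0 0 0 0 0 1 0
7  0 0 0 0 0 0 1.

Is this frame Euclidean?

Euclidean: yes — any two successors of a common world are R-related.

Yes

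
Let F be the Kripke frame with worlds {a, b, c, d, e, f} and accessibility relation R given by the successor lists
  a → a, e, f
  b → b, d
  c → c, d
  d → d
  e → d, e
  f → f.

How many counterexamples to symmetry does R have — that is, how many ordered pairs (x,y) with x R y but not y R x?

Enumerating: (a,e), (a,f), (b,d), (c,d), (e,d).

5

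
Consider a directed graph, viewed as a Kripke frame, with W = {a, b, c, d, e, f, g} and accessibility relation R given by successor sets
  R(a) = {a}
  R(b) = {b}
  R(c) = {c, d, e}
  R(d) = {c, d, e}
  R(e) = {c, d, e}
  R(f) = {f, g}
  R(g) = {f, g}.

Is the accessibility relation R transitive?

Transitive: yes — every two-step R-path is closed by a direct edge.

Yes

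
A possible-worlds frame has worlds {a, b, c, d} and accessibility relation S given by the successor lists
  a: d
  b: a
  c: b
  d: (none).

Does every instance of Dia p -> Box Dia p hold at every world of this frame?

No

By correspondence theory, 5 is valid on a frame iff S is Euclidean.
Euclidean: no — a S d and a S d, but not d S d.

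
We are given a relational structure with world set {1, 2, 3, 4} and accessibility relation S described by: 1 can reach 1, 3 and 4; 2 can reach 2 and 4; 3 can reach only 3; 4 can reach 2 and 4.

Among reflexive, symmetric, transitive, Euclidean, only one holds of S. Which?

reflexive

Reflexive: yes — every world is S-related to itself.
Symmetric: no — 1 S 3 but not 3 S 1.
Transitive: no — 1 S 4 and 4 S 2, but not 1 S 2.
Euclidean: no — 1 S 3 and 1 S 4, but not 3 S 4.
Only reflexive holds.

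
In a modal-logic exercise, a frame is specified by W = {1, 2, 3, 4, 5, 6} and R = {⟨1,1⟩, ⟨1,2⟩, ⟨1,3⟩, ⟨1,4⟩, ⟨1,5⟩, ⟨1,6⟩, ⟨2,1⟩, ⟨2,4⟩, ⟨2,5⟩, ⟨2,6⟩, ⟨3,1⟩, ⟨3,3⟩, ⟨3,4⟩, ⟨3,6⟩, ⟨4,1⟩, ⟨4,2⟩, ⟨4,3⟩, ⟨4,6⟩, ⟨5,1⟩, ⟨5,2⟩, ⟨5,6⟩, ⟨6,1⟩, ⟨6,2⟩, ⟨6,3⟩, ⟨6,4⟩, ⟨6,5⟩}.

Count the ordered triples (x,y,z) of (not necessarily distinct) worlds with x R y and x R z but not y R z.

32

Enumerating: (1,2,2), (1,2,3), (1,3,2), (1,3,5), (1,4,4), (1,4,5), (1,5,3), (1,5,4), (1,5,5), (1,6,6), (2,4,4), (2,4,5), … and 20 more.
Total: 32.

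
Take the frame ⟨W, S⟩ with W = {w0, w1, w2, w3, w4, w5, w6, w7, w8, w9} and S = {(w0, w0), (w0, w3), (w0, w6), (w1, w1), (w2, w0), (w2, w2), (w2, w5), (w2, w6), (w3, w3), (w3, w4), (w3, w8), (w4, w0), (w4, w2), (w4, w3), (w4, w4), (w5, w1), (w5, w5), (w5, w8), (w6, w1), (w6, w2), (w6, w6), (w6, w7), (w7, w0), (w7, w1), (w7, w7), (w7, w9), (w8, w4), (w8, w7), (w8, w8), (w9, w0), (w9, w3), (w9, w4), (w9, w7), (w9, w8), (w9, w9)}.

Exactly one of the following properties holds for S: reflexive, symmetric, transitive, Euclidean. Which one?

Reflexive: yes — every world is S-related to itself.
Symmetric: no — w0 S w3 but not w3 S w0.
Transitive: no — w0 S w3 and w3 S w4, but not w0 S w4.
Euclidean: no — w0 S w3 and w0 S w6, but not w3 S w6.
Only reflexive holds.

reflexive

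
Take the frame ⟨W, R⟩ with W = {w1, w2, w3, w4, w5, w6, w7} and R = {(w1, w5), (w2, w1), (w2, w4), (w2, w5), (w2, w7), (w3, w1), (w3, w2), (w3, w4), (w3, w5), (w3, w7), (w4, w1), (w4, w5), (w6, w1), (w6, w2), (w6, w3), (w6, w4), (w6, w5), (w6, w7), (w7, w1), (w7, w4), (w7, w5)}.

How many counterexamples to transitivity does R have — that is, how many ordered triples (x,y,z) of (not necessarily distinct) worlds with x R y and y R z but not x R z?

0

R is transitive; there are no such tuples.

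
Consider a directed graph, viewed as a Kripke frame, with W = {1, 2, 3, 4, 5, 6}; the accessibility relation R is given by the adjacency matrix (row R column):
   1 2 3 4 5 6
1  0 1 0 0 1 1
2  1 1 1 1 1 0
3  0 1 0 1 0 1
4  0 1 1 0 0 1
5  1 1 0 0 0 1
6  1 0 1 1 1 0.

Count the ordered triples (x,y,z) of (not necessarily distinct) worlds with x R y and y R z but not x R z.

40

Enumerating: (1,2,1), (1,2,3), (1,2,4), (1,5,1), (1,6,1), (1,6,3), (1,6,4), (2,1,6), (2,3,6), (2,4,6), (2,5,6), (3,2,1), … and 28 more.
Total: 40.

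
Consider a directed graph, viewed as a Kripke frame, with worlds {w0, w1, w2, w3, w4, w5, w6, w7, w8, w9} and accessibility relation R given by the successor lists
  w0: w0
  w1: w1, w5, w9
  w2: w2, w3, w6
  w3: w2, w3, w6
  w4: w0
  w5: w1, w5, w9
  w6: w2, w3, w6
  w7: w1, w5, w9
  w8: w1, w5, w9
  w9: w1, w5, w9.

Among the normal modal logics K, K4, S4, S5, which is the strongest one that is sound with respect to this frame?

Transitive (axiom 4): yes — every two-step R-path is closed by a direct edge.
Reflexive (axiom T): no — w4 is not related to itself.
Euclidean (axiom 5): yes — any two successors of a common world are R-related.
So F validates K, K4; S4 would additionally require R to be reflexive. The strongest is K4.

K4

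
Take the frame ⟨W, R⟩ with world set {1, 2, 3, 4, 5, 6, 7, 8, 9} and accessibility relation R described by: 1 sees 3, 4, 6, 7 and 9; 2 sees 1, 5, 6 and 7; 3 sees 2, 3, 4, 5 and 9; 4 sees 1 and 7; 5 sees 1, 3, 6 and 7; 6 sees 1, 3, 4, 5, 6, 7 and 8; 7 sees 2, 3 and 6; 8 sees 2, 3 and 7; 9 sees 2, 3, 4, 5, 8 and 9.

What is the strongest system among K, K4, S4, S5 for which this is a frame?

Transitive (axiom 4): no — 1 R 3 and 3 R 2, but not 1 R 2.
Reflexive (axiom T): no — 1 is not related to itself.
Euclidean (axiom 5): no — 1 R 3 and 1 R 6, but not 3 R 6.
So F validates K; K4 would additionally require R to be transitive. The strongest is K.

K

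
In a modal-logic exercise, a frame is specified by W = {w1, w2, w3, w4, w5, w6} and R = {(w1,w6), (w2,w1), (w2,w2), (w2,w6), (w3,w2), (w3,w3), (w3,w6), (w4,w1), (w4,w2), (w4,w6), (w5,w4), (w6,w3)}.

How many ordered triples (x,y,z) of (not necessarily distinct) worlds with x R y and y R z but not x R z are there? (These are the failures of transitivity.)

Enumerating: (w1,w6,w3), (w2,w6,w3), (w3,w2,w1), (w4,w6,w3), (w5,w4,w1), (w5,w4,w2), (w5,w4,w6), (w6,w3,w2), (w6,w3,w6).

9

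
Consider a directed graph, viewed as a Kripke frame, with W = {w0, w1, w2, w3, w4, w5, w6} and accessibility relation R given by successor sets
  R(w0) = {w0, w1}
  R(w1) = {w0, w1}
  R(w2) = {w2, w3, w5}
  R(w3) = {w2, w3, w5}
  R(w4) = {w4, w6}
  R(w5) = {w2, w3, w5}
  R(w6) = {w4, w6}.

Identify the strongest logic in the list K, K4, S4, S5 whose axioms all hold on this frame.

S5

Transitive (axiom 4): yes — every two-step R-path is closed by a direct edge.
Reflexive (axiom T): yes — every world is R-related to itself.
Euclidean (axiom 5): yes — any two successors of a common world are R-related.
So F validates K, K4, S4, S5. The strongest is S5.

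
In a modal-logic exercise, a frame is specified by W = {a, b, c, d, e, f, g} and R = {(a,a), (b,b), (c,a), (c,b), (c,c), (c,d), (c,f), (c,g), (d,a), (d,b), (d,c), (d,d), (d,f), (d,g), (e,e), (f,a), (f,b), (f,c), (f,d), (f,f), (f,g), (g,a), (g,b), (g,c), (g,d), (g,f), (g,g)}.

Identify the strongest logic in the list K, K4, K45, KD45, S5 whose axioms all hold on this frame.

Transitive (axiom 4): yes — every two-step R-path is closed by a direct edge.
Euclidean (axiom 5): no — c R a and c R b, but not a R b.
Serial (axiom D): yes — every world has a successor (e.g. a R a).
Reflexive (axiom T): yes — every world is R-related to itself.
So F validates K, K4; K45 would additionally require R to be Euclidean. The strongest is K4.

K4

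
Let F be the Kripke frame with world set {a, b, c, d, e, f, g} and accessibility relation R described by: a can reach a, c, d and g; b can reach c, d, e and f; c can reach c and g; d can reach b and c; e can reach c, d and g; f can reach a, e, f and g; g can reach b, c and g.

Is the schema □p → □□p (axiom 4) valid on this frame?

No

By correspondence theory, 4 is valid on a frame iff R is transitive.
Transitive: no — a R d and d R b, but not a R b.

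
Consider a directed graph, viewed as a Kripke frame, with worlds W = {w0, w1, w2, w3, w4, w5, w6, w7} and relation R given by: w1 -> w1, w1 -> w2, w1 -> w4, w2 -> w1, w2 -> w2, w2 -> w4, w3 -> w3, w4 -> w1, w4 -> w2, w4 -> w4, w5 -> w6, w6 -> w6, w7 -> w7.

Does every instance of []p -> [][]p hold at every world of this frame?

Yes

Axiom 4 corresponds to the accessibility relation being transitive.
Transitive: yes — every two-step R-path is closed by a direct edge.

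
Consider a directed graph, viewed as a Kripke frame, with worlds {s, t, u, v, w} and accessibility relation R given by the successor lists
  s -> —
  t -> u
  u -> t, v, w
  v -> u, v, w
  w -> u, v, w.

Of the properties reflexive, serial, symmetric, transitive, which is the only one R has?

symmetric

Reflexive: no — s is not related to itself.
Serial: no — s has no R-successor.
Symmetric: yes — every pair in R has its reverse in R.
Transitive: no — t R u and u R v, but not t R v.
Only symmetric holds.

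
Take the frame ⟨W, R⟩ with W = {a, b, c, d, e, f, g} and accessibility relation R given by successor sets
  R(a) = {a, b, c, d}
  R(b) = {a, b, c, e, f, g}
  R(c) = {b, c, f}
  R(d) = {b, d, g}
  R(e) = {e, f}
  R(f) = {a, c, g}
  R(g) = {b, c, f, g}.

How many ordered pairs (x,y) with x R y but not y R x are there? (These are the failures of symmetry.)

9

Enumerating: (a,c), (a,d), (b,e), (b,f), (d,b), (d,g), (e,f), (f,a), (g,c).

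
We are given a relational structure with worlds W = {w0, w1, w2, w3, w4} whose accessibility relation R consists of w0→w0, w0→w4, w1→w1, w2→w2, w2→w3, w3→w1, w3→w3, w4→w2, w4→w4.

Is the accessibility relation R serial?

Serial: yes — every world has a successor (e.g. w0 R w0).

Yes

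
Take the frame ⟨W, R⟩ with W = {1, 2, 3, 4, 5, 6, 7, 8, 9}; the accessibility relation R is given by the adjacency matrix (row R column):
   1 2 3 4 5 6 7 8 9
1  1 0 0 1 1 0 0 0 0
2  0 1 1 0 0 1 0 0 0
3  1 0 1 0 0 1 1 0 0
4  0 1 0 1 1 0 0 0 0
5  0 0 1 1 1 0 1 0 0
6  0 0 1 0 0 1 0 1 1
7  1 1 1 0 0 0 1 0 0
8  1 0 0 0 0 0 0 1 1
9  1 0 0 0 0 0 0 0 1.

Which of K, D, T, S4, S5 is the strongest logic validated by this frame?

Serial (axiom D): yes — every world has a successor (e.g. 1 R 1).
Reflexive (axiom T): yes — every world is R-related to itself.
Transitive (axiom 4): no — 1 R 4 and 4 R 2, but not 1 R 2.
Euclidean (axiom 5): no — 3 R 1 and 3 R 6, but not 1 R 6.
So F validates K, D, T; S4 would additionally require R to be transitive. The strongest is T.

T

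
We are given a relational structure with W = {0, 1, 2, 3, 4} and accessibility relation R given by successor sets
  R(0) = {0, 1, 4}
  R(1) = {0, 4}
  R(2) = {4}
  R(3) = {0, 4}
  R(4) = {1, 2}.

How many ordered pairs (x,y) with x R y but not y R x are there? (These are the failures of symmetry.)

Enumerating: (0,4), (3,0), (3,4).

3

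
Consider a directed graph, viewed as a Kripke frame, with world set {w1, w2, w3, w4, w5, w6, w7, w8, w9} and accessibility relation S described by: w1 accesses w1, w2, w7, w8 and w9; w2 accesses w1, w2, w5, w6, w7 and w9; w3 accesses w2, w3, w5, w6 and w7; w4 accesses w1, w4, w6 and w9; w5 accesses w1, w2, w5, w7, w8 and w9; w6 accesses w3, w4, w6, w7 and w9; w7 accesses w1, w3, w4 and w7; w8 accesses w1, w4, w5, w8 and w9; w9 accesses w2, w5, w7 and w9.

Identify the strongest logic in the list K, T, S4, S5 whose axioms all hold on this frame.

T

Reflexive (axiom T): yes — every world is S-related to itself.
Transitive (axiom 4): no — w1 S w2 and w2 S w5, but not w1 S w5.
Euclidean (axiom 5): no — w1 S w2 and w1 S w8, but not w2 S w8.
So F validates K, T; S4 would additionally require S to be transitive. The strongest is T.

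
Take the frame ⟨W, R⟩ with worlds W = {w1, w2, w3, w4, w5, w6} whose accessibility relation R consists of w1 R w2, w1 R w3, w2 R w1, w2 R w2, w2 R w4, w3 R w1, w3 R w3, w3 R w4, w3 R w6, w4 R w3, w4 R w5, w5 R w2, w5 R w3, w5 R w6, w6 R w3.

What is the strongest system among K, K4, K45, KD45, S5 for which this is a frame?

K

Transitive (axiom 4): no — w1 R w2 and w2 R w4, but not w1 R w4.
Euclidean (axiom 5): no — w1 R w2 and w1 R w3, but not w2 R w3.
Serial (axiom D): yes — every world has a successor (e.g. w1 R w2).
Reflexive (axiom T): no — w1 is not related to itself.
So F validates K; K4 would additionally require R to be transitive. The strongest is K.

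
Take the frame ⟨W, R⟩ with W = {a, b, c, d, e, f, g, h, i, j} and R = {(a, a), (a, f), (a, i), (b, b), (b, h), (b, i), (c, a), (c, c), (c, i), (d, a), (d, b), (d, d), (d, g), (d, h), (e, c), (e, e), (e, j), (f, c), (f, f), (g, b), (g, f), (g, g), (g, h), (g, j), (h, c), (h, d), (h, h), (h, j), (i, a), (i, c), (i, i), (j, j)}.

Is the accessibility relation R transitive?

Transitive: no — a R f and f R c, but not a R c.

No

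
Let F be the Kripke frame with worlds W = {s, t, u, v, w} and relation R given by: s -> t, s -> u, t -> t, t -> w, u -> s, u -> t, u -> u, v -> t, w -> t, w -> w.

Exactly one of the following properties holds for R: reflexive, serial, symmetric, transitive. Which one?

Reflexive: no — s is not related to itself.
Serial: yes — every world has a successor (e.g. s R t).
Symmetric: no — s R t but not t R s.
Transitive: no — s R t and t R w, but not s R w.
Only serial holds.

serial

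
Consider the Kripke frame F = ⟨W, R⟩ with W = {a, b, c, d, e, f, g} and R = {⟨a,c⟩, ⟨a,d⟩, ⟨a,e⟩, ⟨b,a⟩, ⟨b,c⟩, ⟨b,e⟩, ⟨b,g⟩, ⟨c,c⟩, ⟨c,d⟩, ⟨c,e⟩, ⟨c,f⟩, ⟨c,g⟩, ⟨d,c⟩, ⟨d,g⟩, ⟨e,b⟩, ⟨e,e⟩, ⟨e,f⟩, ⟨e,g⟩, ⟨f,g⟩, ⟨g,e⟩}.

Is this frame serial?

Serial: yes — every world has a successor (e.g. a R c).

Yes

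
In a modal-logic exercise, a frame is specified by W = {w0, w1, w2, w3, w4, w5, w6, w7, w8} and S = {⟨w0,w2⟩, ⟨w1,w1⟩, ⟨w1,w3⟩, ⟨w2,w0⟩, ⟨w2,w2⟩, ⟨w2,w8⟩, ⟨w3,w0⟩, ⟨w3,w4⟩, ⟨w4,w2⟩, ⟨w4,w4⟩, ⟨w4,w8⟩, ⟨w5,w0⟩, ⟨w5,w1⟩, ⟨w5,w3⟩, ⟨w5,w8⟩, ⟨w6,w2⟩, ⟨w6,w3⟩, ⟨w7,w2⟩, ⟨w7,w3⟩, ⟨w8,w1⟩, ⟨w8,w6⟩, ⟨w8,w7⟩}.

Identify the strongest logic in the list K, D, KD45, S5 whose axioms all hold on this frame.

D

Serial (axiom D): yes — every world has a successor (e.g. w0 S w2).
Euclidean (axiom 5): no — w2 S w0 and w2 S w8, but not w0 S w8.
Transitive (axiom 4): no — w0 S w2 and w2 S w8, but not w0 S w8.
Reflexive (axiom T): no — w0 is not related to itself.
So F validates K, D; KD45 would additionally require S to be Euclidean and transitive. The strongest is D.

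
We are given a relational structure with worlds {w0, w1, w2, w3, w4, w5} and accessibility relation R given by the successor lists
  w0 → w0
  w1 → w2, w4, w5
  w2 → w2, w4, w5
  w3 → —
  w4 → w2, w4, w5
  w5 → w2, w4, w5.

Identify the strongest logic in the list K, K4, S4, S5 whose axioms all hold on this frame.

Transitive (axiom 4): yes — every two-step R-path is closed by a direct edge.
Reflexive (axiom T): no — w1 is not related to itself.
Euclidean (axiom 5): yes — any two successors of a common world are R-related.
So F validates K, K4; S4 would additionally require R to be reflexive. The strongest is K4.

K4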